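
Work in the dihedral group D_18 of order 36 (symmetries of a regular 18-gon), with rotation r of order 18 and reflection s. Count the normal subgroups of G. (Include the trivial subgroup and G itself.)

9

G has 45 subgroups. Checking conjugation-invariance by order — order 1: 1/1 normal; order 2: 1/19 normal; order 3: 1/1 normal; order 4: 0/9 normal; order 6: 1/7 normal; order 9: 1/1 normal; order 12: 0/3 normal; order 18: 3/3 normal; order 36: 1/1 normal.
Total normal subgroups: 9.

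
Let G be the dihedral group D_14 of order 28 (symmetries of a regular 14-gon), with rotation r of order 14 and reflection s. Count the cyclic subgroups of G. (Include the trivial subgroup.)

A cyclic subgroup of order d is generated by each of its φ(d) elements of order d, so the cyclic subgroups of order d number (#elements of order d)/φ(d).
Cyclic subgroups by order — order 1: 1; order 2: 15; order 7: 1; order 14: 1.
Total: 18.

18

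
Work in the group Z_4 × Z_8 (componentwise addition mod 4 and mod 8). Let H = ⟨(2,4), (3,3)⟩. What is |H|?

|⟨(2,4)⟩| = 2 and |⟨(3,3)⟩| = 8, so |H| is a multiple of lcm(2, 8) = 8 and divides |G| = 32.
Closing under the operation: H = {(0,0), (0,2), (0,4), (0,6), (1,1), (1,3), (1,5), (1,7), (2,0), (2,2), (2,4), (2,6), (3,1), (3,3), (3,5), (3,7)}, so |H| = 16.

16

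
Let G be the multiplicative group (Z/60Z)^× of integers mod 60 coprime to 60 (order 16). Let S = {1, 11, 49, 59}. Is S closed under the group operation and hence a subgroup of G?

|S| = 4 divides |G| = 16, consistent with Lagrange.
S contains the identity, every element's inverse is in S, and S is closed under ·: it is a subgroup.

Yes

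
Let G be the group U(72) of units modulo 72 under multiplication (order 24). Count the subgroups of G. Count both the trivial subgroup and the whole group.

|G| = 24, so by Lagrange every subgroup order divides 24. Divisors: 1, 2, 3, 4, 6, 8, 12, 24.
Subgroups by order — order 1: 1; order 2: 7; order 3: 1; order 4: 7; order 6: 7; order 8: 1; order 12: 7; order 24: 1.
Total: 1 + 7 + 1 + 7 + 7 + 1 + 7 + 1 = 32.

32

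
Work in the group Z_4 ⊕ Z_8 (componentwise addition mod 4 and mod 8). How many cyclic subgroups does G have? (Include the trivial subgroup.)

A cyclic subgroup of order d is generated by each of its φ(d) elements of order d, so the cyclic subgroups of order d number (#elements of order d)/φ(d).
Cyclic subgroups by order — order 1: 1; order 2: 3; order 4: 6; order 8: 4.
Total: 14.

14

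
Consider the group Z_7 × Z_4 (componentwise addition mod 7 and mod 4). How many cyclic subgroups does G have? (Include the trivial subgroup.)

A cyclic subgroup of order d is generated by each of its φ(d) elements of order d, so the cyclic subgroups of order d number (#elements of order d)/φ(d).
Cyclic subgroups by order — order 1: 1; order 2: 1; order 4: 1; order 7: 1; order 14: 1; order 28: 1.
Total: 6.

6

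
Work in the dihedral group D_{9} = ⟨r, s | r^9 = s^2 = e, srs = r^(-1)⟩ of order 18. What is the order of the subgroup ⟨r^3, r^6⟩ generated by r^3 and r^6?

3

|⟨r^3⟩| = 3 and |⟨r^6⟩| = 3, so |H| is a multiple of lcm(3, 3) = 3 and divides |G| = 18.
Closing under the operation: H = {e, r^3, r^6}, so |H| = 3.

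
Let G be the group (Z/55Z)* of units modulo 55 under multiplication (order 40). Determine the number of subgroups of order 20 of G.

|G| = 40 and 20 | 40, so subgroups of order 20 are possible by Lagrange.
The subgroups of order 20 are: {1, 3, 4, 9, 12, 14, 16, 23, 26, 27, 31, 34, 36, 37, 38, 42, 47, 48, 49, 53}; {1, 2, 4, 7, 8, 9, 13, 14, 16, 17, 18, 26, 28, 31, 32, 34, 36, 43, 49, 52}; {1, 4, 6, 9, 14, 16, 19, 21, 24, 26, 29, 31, 34, 36, 39, 41, 46, 49, 51, 54}.
So G has 3 subgroups of order 20.

3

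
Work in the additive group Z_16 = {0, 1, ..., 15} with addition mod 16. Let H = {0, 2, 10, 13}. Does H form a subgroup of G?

No

10 ∈ H but its inverse 6 ∉ H, so H is not a subgroup.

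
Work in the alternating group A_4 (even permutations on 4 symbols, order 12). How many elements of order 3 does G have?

8

The elements of order 3 are: (2 3 4), (2 4 3), (1 2 3), (1 2 4), (1 3 2), (1 3 4), (1 4 2), (1 4 3).
That's 8.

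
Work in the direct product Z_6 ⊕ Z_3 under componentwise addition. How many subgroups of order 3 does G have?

4

|G| = 18 and 3 | 18, so subgroups of order 3 are possible by Lagrange.
The subgroups of order 3 are: {(0,0), (0,1), (0,2)}; {(0,0), (2,0), (4,0)}; {(0,0), (2,1), (4,2)}; {(0,0), (2,2), (4,1)}.
So G has 4 subgroups of order 3.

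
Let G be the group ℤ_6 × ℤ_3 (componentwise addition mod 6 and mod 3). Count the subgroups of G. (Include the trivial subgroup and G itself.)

12

|G| = 18, so by Lagrange every subgroup order divides 18. Divisors: 1, 2, 3, 6, 9, 18.
Subgroups by order — order 1: 1; order 2: 1; order 3: 4; order 6: 4; order 9: 1; order 18: 1.
Total: 1 + 1 + 4 + 4 + 1 + 1 = 12.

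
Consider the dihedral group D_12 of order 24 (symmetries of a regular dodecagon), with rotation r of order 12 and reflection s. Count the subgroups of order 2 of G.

|G| = 24 and 2 | 24, so subgroups of order 2 are possible by Lagrange.
The subgroups of order 2 are: {e, r^10s}; {e, r^11s}; {e, r^2s}; {e, r^3s}; … (13 in all).
So G has 13 subgroups of order 2.

13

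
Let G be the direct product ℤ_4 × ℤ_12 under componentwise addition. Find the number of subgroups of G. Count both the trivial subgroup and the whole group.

|G| = 48, so by Lagrange every subgroup order divides 48. Divisors: 1, 2, 3, 4, 6, 8, 12, 16, 24, 48.
Subgroups by order — order 1: 1; order 2: 3; order 3: 1; order 4: 7; order 6: 3; order 8: 3; order 12: 7; order 16: 1; order 24: 3; order 48: 1.
Total: 1 + 3 + 1 + 7 + 3 + 3 + 7 + 1 + 3 + 1 = 30.

30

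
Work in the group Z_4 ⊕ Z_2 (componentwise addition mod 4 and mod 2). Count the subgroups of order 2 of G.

3

|G| = 8 and 2 | 8, so subgroups of order 2 are possible by Lagrange.
The subgroups of order 2 are: {(0,0), (0,1)}; {(0,0), (2,0)}; {(0,0), (2,1)}.
So G has 3 subgroups of order 2.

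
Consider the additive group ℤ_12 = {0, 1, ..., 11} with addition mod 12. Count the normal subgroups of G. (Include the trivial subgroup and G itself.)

6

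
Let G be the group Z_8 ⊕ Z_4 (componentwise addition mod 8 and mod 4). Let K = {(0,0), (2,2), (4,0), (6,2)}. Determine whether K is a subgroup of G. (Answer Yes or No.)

|K| = 4 divides |G| = 32, consistent with Lagrange.
K contains the identity, every element's inverse is in K, and K is closed under +: it is a subgroup.
In fact K = ⟨(6,2)⟩.

Yes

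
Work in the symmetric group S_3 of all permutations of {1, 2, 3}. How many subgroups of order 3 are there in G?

|G| = 6 and 3 | 6, so subgroups of order 3 are possible by Lagrange.
The subgroups of order 3 are: {e, (1 2 3), (1 3 2)}.
So G has 1 subgroup of order 3.

1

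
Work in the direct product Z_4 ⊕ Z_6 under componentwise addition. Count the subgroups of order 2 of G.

3

|G| = 24 and 2 | 24, so subgroups of order 2 are possible by Lagrange.
The subgroups of order 2 are: {(0,0), (0,3)}; {(0,0), (2,0)}; {(0,0), (2,3)}.
So G has 3 subgroups of order 2.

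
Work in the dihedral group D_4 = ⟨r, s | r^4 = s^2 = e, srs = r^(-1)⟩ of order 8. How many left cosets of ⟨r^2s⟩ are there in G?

4

|⟨r^2s⟩| = 2 and |G| = 8.
By Lagrange, [G : H] = |G|/|H| = 8/2 = 4.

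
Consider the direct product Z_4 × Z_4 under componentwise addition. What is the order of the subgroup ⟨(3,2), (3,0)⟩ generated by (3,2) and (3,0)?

|⟨(3,2)⟩| = 4 and |⟨(3,0)⟩| = 4, so |H| is a multiple of lcm(4, 4) = 4 and divides |G| = 16.
Closing under the operation: H = {(0,0), (0,2), (1,0), (1,2), (2,0), (2,2), (3,0), (3,2)}, so |H| = 8.

8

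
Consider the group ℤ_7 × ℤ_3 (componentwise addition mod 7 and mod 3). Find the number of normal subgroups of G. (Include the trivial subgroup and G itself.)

4

G is abelian, so every subgroup is normal.
G has 4 subgroups in total, hence 4 normal subgroups.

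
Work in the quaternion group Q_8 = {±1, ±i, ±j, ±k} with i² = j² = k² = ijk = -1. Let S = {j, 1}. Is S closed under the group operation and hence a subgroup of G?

No

j ∈ S but its inverse -j ∉ S, so S is not a subgroup.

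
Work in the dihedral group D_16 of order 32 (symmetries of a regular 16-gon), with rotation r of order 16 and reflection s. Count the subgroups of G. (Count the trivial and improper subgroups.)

36

|G| = 32, so by Lagrange every subgroup order divides 32. Divisors: 1, 2, 4, 8, 16, 32.
Subgroups by order — order 1: 1; order 2: 17; order 4: 9; order 8: 5; order 16: 3; order 32: 1.
Total: 1 + 17 + 9 + 5 + 3 + 1 = 36.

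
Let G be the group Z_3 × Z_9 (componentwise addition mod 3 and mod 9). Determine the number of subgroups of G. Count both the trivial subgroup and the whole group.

|G| = 27, so by Lagrange every subgroup order divides 27. Divisors: 1, 3, 9, 27.
Subgroups by order — order 1: 1; order 3: 4; order 9: 4; order 27: 1.
Total: 1 + 4 + 4 + 1 = 10.

10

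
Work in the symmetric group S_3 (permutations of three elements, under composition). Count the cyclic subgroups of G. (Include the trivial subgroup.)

A cyclic subgroup of order d is generated by each of its φ(d) elements of order d, so the cyclic subgroups of order d number (#elements of order d)/φ(d).
Cyclic subgroups by order — order 1: 1; order 2: 3; order 3: 1.
Total: 5.

5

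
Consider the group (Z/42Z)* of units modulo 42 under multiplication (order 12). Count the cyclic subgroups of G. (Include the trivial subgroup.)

8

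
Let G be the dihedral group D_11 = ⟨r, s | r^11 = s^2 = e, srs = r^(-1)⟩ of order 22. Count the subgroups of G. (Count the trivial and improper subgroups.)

14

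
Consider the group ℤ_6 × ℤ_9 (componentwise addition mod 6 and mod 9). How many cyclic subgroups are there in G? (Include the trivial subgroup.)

16

A cyclic subgroup of order d is generated by each of its φ(d) elements of order d, so the cyclic subgroups of order d number (#elements of order d)/φ(d).
Cyclic subgroups by order — order 1: 1; order 2: 1; order 3: 4; order 6: 4; order 9: 3; order 18: 3.
Total: 16.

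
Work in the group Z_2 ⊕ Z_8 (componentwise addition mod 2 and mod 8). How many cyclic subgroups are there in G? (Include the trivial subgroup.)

Each element a generates a cyclic subgroup ⟨a⟩; distinct elements may generate the same one (a cyclic group of order d has φ(d) generators).
Cyclic subgroups by order — order 1: 1; order 2: 3; order 4: 2; order 8: 2.
Total: 8.

8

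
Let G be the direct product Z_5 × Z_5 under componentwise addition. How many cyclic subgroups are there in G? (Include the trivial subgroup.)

7

Group the elements of G by the cyclic subgroup they generate; each cyclic subgroup of order d accounts for φ(d) elements.
Cyclic subgroups by order — order 1: 1; order 5: 6.
Total: 7.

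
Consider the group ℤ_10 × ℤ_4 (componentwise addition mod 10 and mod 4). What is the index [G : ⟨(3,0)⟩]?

|⟨(3,0)⟩| = 10 and |G| = 40.
By Lagrange, [G : H] = |G|/|H| = 40/10 = 4.

4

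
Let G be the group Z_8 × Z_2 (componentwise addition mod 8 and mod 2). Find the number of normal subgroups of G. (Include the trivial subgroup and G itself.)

G is abelian, so every subgroup is normal.
G has 11 subgroups in total, hence 11 normal subgroups.

11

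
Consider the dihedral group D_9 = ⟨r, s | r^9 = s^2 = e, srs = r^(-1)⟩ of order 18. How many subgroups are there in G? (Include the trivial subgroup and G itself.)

|G| = 18, so by Lagrange every subgroup order divides 18. Divisors: 1, 2, 3, 6, 9, 18.
Subgroups by order — order 1: 1; order 2: 9; order 3: 1; order 6: 3; order 9: 1; order 18: 1.
Total: 1 + 9 + 1 + 3 + 1 + 1 = 16.

16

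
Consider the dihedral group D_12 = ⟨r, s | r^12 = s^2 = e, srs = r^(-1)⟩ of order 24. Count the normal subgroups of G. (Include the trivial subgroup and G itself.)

G has 34 subgroups. Checking conjugation-invariance by order — order 1: 1/1 normal; order 2: 1/13 normal; order 3: 1/1 normal; order 4: 1/7 normal; order 6: 1/5 normal; order 8: 0/3 normal; order 12: 3/3 normal; order 24: 1/1 normal.
Total normal subgroups: 9.

9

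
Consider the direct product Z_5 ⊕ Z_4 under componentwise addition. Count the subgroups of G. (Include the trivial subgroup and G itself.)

6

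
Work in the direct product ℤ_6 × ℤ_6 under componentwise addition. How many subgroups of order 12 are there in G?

4

|G| = 36 and 12 | 36, so subgroups of order 12 are possible by Lagrange.
The subgroups of order 12 are: {(0,0), (0,1), (0,2), (0,3), (0,4), (0,5), (3,0), (3,1), (3,2), (3,3), (3,4), (3,5)}; {(0,0), (0,3), (1,0), (1,3), (2,0), (2,3), (3,0), (3,3), (4,0), (4,3), (5,0), (5,3)}; {(0,0), (0,3), (1,1), (1,4), (2,2), (2,5), (3,0), (3,3), (4,1), (4,4), (5,2), (5,5)}; {(0,0), (0,3), (1,2), (1,5), (2,1), (2,4), (3,0), (3,3), (4,2), (4,5), (5,1), (5,4)}.
So G has 4 subgroups of order 12.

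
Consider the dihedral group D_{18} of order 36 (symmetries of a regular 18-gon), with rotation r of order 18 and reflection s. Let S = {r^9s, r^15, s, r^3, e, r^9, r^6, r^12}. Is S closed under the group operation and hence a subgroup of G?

|S| = 8 does not divide |G| = 36, so by Lagrange S is not a subgroup.

No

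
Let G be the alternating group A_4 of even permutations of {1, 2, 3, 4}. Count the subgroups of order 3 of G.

4

|G| = 12 and 3 | 12, so subgroups of order 3 are possible by Lagrange.
The subgroups of order 3 are: {e, (1 2 3), (1 3 2)}; {e, (1 2 4), (1 4 2)}; {e, (1 3 4), (1 4 3)}; {e, (2 3 4), (2 4 3)}.
So G has 4 subgroups of order 3.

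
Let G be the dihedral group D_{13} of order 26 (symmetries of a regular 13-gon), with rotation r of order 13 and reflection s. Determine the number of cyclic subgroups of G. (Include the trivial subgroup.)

A cyclic subgroup of order d is generated by each of its φ(d) elements of order d, so the cyclic subgroups of order d number (#elements of order d)/φ(d).
Cyclic subgroups by order — order 1: 1; order 2: 13; order 13: 1.
Total: 15.

15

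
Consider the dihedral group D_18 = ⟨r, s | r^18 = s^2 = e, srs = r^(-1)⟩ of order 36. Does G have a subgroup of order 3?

3 | 36. A subgroup of order 3 is {e, r^6, r^12}.

Yes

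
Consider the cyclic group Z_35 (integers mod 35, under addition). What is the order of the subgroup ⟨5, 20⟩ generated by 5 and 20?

7

|⟨5⟩| = 7 and |⟨20⟩| = 7, so |H| is a multiple of lcm(7, 7) = 7 and divides |G| = 35.
Closing under the operation: H = {0, 5, 10, 15, 20, 25, 30}, so |H| = 7.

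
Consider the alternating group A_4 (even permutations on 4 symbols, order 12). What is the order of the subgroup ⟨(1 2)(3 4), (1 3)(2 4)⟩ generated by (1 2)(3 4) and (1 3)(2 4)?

4

|⟨(1 2)(3 4)⟩| = 2 and |⟨(1 3)(2 4)⟩| = 2, so |H| is a multiple of lcm(2, 2) = 2 and divides |G| = 12.
Closing under the operation: H = {e, (1 2)(3 4), (1 3)(2 4), (1 4)(2 3)}, so |H| = 4.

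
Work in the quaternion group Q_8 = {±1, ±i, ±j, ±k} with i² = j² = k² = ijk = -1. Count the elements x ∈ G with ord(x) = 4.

6

The elements of order 4 are: i, -i, j, -j, k, -k.
That's 6.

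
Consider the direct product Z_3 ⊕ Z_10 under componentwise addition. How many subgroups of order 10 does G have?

|G| = 30 and 10 | 30, so subgroups of order 10 are possible by Lagrange.
The subgroups of order 10 are: {(0,0), (0,1), (0,2), (0,3), (0,4), (0,5), (0,6), (0,7), (0,8), (0,9)}.
So G has 1 subgroup of order 10.

1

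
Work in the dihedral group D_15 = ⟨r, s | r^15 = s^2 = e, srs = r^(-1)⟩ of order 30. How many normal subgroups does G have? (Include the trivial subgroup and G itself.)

5

G has 28 subgroups. Checking conjugation-invariance by order — order 1: 1/1 normal; order 2: 0/15 normal; order 3: 1/1 normal; order 5: 1/1 normal; order 6: 0/5 normal; order 10: 0/3 normal; order 15: 1/1 normal; order 30: 1/1 normal.
Total normal subgroups: 5.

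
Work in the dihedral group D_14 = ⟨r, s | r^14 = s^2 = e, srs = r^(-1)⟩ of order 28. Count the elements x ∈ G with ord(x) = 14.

6

The elements of order 14 are: r, r^3, r^5, r^9, r^11, r^13.
That's 6.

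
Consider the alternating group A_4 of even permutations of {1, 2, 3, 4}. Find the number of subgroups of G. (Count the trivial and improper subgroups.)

10

|G| = 12, so by Lagrange every subgroup order divides 12. Divisors: 1, 2, 3, 4, 6, 12.
Subgroups by order — order 1: 1; order 2: 3; order 3: 4; order 4: 1; order 6: 0; order 12: 1.
Total: 1 + 3 + 4 + 1 + 0 + 1 = 10.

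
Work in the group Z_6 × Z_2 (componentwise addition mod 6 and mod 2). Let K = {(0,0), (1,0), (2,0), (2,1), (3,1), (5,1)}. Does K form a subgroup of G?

No

(1,0) ∈ K but its inverse (5,0) ∉ K, so K is not a subgroup.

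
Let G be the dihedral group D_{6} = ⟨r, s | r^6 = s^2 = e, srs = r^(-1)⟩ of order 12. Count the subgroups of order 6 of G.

3

|G| = 12 and 6 | 12, so subgroups of order 6 are possible by Lagrange.
The subgroups of order 6 are: {e, r, r^2, r^3, r^4, r^5}; {e, r^2, r^4, s, r^2s, r^4s}; {e, r^2, r^4, rs, r^3s, r^5s}.
So G has 3 subgroups of order 6.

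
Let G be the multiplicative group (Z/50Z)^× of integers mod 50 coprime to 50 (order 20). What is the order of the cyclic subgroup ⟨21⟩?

5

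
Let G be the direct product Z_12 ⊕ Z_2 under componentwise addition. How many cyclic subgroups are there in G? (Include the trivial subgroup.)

Group the elements of G by the cyclic subgroup they generate; each cyclic subgroup of order d accounts for φ(d) elements.
Cyclic subgroups by order — order 1: 1; order 2: 3; order 3: 1; order 4: 2; order 6: 3; order 12: 2.
Total: 12.

12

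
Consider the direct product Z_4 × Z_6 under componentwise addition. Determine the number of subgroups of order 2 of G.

|G| = 24 and 2 | 24, so subgroups of order 2 are possible by Lagrange.
The subgroups of order 2 are: {(0,0), (0,3)}; {(0,0), (2,0)}; {(0,0), (2,3)}.
So G has 3 subgroups of order 2.

3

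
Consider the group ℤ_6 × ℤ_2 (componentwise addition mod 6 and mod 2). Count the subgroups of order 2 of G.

|G| = 12 and 2 | 12, so subgroups of order 2 are possible by Lagrange.
The subgroups of order 2 are: {(0,0), (0,1)}; {(0,0), (3,0)}; {(0,0), (3,1)}.
So G has 3 subgroups of order 2.

3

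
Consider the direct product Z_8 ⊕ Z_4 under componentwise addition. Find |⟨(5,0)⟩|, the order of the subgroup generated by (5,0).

8

The order of (5,0) in Z_8 × Z_4 is lcm(ord(5) in Z_8, ord(0) in Z_4).
ord(5) = 8 and ord(0) = 1, so |⟨(5,0)⟩| = lcm(8, 1) = 8.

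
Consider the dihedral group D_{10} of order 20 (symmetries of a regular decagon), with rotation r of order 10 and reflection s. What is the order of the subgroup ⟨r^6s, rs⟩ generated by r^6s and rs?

|⟨r^6s⟩| = 2 and |⟨rs⟩| = 2, so |H| is a multiple of lcm(2, 2) = 2 and divides |G| = 20.
Closing under the operation: H = {e, r^5, rs, r^6s}, so |H| = 4.

4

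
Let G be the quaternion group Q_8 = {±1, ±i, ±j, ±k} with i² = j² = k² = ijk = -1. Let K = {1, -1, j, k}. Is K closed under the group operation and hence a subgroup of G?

No

k ∈ K but its inverse -k ∉ K, so K is not a subgroup.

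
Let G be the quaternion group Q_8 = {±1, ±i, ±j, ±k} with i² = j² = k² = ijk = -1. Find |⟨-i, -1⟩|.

4

|⟨-i⟩| = 4 and |⟨-1⟩| = 2, so |H| is a multiple of lcm(4, 2) = 4 and divides |G| = 8.
Closing under the operation: H = {1, -1, i, -i}, so |H| = 4.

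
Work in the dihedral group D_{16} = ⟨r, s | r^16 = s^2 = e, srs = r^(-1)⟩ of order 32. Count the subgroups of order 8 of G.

|G| = 32 and 8 | 32, so subgroups of order 8 are possible by Lagrange.
The subgroups of order 8 are: {e, r^2, r^4, r^6, r^8, r^10, r^12, r^14}; {e, r^4, r^8, r^12, r^2s, r^6s, r^10s, r^14s}; {e, r^4, r^8, r^12, r^3s, r^7s, r^11s, r^15s}; {e, r^4, r^8, r^12, s, r^4s, r^8s, r^12s}; … (5 in all).
So G has 5 subgroups of order 8.

5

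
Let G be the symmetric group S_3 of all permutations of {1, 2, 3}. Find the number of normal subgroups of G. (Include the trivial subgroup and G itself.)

3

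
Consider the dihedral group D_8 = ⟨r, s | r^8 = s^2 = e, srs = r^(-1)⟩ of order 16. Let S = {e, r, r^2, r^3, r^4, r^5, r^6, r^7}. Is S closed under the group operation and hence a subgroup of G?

Yes

|S| = 8 divides |G| = 16, consistent with Lagrange.
S contains the identity, every element's inverse is in S, and S is closed under ·: it is a subgroup.
In fact S = ⟨r^7⟩.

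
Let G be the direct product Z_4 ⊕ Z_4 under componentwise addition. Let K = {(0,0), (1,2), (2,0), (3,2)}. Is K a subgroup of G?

|K| = 4 divides |G| = 16, consistent with Lagrange.
K contains the identity, every element's inverse is in K, and K is closed under +: it is a subgroup.
In fact K = ⟨(3,2)⟩.

Yes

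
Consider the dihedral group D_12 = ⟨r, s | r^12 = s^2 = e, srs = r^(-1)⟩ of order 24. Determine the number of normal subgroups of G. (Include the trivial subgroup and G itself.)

9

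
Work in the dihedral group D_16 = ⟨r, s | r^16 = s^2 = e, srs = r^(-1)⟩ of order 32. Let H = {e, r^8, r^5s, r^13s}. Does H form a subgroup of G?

Yes

|H| = 4 divides |G| = 32, consistent with Lagrange.
H contains the identity, every element's inverse is in H, and H is closed under ·: it is a subgroup.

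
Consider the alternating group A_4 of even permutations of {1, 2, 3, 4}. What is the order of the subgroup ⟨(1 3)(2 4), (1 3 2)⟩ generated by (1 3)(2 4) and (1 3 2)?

|⟨(1 3)(2 4)⟩| = 2 and |⟨(1 3 2)⟩| = 3, so |H| is a multiple of lcm(2, 3) = 6 and divides |G| = 12.
Closing {(1 3)(2 4), (1 3 2)} under the group operation gives all of G, so |H| = 12.

12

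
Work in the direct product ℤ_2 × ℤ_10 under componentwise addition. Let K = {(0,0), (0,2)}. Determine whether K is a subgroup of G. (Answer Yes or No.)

No

(0,2) ∈ K but its inverse (0,8) ∉ K, so K is not a subgroup.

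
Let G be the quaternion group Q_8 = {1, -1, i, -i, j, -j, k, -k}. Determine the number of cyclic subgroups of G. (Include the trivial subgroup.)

5

Each element a generates a cyclic subgroup ⟨a⟩; distinct elements may generate the same one (a cyclic group of order d has φ(d) generators).
Cyclic subgroups by order — order 1: 1; order 2: 1; order 4: 3.
Total: 5.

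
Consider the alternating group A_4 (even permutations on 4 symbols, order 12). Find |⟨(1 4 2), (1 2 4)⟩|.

3

|⟨(1 4 2)⟩| = 3 and |⟨(1 2 4)⟩| = 3, so |H| is a multiple of lcm(3, 3) = 3 and divides |G| = 12.
Closing under the operation: H = {e, (1 2 4), (1 4 2)}, so |H| = 3.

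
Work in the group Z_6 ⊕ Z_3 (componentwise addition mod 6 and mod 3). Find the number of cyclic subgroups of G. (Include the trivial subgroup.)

10

Group the elements of G by the cyclic subgroup they generate; each cyclic subgroup of order d accounts for φ(d) elements.
Cyclic subgroups by order — order 1: 1; order 2: 1; order 3: 4; order 6: 4.
Total: 10.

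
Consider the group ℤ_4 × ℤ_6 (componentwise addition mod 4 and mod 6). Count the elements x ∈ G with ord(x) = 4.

4

An element (a,b) has order lcm(ord(a), ord(b)); count pairs with lcm equal to 4.
Enumerating gives 4 such elements.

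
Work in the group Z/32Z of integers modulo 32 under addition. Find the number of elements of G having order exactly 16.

8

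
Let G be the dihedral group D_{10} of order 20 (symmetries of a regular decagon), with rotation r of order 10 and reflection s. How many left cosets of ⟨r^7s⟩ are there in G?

10

|⟨r^7s⟩| = 2 and |G| = 20.
By Lagrange, [G : H] = |G|/|H| = 20/2 = 10.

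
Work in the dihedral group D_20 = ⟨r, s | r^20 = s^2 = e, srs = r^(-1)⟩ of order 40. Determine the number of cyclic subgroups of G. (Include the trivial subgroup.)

26

Group the elements of G by the cyclic subgroup they generate; each cyclic subgroup of order d accounts for φ(d) elements.
Cyclic subgroups by order — order 1: 1; order 2: 21; order 4: 1; order 5: 1; order 10: 1; order 20: 1.
Total: 26.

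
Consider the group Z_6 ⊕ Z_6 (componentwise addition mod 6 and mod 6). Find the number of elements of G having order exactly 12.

An element (a,b) has order lcm(ord(a), ord(b)); count pairs with lcm equal to 12.
Enumerating gives 0 such elements.

0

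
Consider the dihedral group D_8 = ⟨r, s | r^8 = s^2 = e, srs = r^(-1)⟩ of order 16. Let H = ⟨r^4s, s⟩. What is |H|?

4

|⟨r^4s⟩| = 2 and |⟨s⟩| = 2, so |H| is a multiple of lcm(2, 2) = 2 and divides |G| = 16.
Closing under the operation: H = {e, r^4, s, r^4s}, so |H| = 4.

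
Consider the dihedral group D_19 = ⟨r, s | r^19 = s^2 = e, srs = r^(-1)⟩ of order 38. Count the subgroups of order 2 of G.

19

|G| = 38 and 2 | 38, so subgroups of order 2 are possible by Lagrange.
The subgroups of order 2 are: {e, r^10s}; {e, r^11s}; {e, r^12s}; {e, r^13s}; … (19 in all).
So G has 19 subgroups of order 2.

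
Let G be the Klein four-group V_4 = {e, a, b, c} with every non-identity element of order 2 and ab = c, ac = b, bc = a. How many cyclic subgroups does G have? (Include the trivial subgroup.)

4

Group the elements of G by the cyclic subgroup they generate; each cyclic subgroup of order d accounts for φ(d) elements.
Cyclic subgroups by order — order 1: 1; order 2: 3.
Total: 4.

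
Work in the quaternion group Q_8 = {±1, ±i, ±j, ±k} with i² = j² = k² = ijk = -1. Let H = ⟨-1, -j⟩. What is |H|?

|⟨-1⟩| = 2 and |⟨-j⟩| = 4, so |H| is a multiple of lcm(2, 4) = 4 and divides |G| = 8.
Closing under the operation: H = {1, -1, j, -j}, so |H| = 4.

4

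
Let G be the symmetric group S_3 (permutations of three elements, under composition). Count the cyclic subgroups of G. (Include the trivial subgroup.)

5

Each element a generates a cyclic subgroup ⟨a⟩; distinct elements may generate the same one (a cyclic group of order d has φ(d) generators).
Cyclic subgroups by order — order 1: 1; order 2: 3; order 3: 1.
Total: 5.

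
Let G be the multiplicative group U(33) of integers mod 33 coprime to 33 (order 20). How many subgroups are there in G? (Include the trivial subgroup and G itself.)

10

|G| = 20, so by Lagrange every subgroup order divides 20. Divisors: 1, 2, 4, 5, 10, 20.
Subgroups by order — order 1: 1; order 2: 3; order 4: 1; order 5: 1; order 10: 3; order 20: 1.
Total: 1 + 3 + 1 + 1 + 3 + 1 = 10.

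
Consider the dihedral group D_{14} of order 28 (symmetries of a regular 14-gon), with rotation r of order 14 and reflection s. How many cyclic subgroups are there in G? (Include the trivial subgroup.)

18

A cyclic subgroup of order d is generated by each of its φ(d) elements of order d, so the cyclic subgroups of order d number (#elements of order d)/φ(d).
Cyclic subgroups by order — order 1: 1; order 2: 15; order 7: 1; order 14: 1.
Total: 18.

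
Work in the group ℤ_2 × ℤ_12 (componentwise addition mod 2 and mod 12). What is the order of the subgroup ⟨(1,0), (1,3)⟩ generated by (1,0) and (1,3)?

|⟨(1,0)⟩| = 2 and |⟨(1,3)⟩| = 4, so |H| is a multiple of lcm(2, 4) = 4 and divides |G| = 24.
Closing under the operation: H = {(0,0), (0,3), (0,6), (0,9), (1,0), (1,3), (1,6), (1,9)}, so |H| = 8.

8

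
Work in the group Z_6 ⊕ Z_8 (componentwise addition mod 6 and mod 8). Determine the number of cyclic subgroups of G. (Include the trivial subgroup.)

A cyclic subgroup of order d is generated by each of its φ(d) elements of order d, so the cyclic subgroups of order d number (#elements of order d)/φ(d).
Cyclic subgroups by order — order 1: 1; order 2: 3; order 3: 1; order 4: 2; order 6: 3; order 8: 2; order 12: 2; order 24: 2.
Total: 16.

16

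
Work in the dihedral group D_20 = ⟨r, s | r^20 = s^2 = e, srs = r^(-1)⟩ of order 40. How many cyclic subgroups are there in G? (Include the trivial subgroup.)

A cyclic subgroup of order d is generated by each of its φ(d) elements of order d, so the cyclic subgroups of order d number (#elements of order d)/φ(d).
Cyclic subgroups by order — order 1: 1; order 2: 21; order 4: 1; order 5: 1; order 10: 1; order 20: 1.
Total: 26.

26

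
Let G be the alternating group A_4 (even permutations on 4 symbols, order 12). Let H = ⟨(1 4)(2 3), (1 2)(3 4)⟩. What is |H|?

4

|⟨(1 4)(2 3)⟩| = 2 and |⟨(1 2)(3 4)⟩| = 2, so |H| is a multiple of lcm(2, 2) = 2 and divides |G| = 12.
Closing under the operation: H = {e, (1 2)(3 4), (1 3)(2 4), (1 4)(2 3)}, so |H| = 4.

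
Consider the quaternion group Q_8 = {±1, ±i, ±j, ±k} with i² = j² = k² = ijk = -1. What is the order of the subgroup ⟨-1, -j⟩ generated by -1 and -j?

4

|⟨-1⟩| = 2 and |⟨-j⟩| = 4, so |H| is a multiple of lcm(2, 4) = 4 and divides |G| = 8.
Closing under the operation: H = {1, -1, j, -j}, so |H| = 4.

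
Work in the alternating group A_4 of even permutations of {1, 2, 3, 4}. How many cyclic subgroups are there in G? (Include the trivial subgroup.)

8

A cyclic subgroup of order d is generated by each of its φ(d) elements of order d, so the cyclic subgroups of order d number (#elements of order d)/φ(d).
Cyclic subgroups by order — order 1: 1; order 2: 3; order 3: 4.
Total: 8.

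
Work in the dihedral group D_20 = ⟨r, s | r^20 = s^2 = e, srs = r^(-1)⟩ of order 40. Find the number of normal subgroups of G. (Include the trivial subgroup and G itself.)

9

G has 48 subgroups. Checking conjugation-invariance by order — order 1: 1/1 normal; order 2: 1/21 normal; order 4: 1/11 normal; order 5: 1/1 normal; order 8: 0/5 normal; order 10: 1/5 normal; order 20: 3/3 normal; order 40: 1/1 normal.
Total normal subgroups: 9.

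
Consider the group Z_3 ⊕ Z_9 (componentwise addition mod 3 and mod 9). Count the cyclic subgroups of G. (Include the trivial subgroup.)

Group the elements of G by the cyclic subgroup they generate; each cyclic subgroup of order d accounts for φ(d) elements.
Cyclic subgroups by order — order 1: 1; order 3: 4; order 9: 3.
Total: 8.

8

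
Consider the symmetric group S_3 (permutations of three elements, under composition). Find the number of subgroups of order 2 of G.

|G| = 6 and 2 | 6, so subgroups of order 2 are possible by Lagrange.
The subgroups of order 2 are: {e, (1 2)}; {e, (1 3)}; {e, (2 3)}.
So G has 3 subgroups of order 2.

3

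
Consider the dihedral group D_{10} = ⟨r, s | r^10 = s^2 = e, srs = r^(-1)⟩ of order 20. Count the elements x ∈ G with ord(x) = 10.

The elements of order 10 are: r, r^3, r^7, r^9.
That's 4.

4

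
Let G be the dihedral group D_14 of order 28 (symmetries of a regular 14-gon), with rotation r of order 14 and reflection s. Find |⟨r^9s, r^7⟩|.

|⟨r^9s⟩| = 2 and |⟨r^7⟩| = 2, so |H| is a multiple of lcm(2, 2) = 2 and divides |G| = 28.
Closing under the operation: H = {e, r^7, r^2s, r^9s}, so |H| = 4.

4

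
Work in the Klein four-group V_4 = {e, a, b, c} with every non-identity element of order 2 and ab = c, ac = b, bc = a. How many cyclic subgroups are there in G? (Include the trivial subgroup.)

A cyclic subgroup of order d is generated by each of its φ(d) elements of order d, so the cyclic subgroups of order d number (#elements of order d)/φ(d).
Cyclic subgroups by order — order 1: 1; order 2: 3.
Total: 4.

4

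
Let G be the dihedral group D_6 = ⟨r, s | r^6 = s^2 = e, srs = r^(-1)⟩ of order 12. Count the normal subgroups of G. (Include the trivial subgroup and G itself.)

7

G has 16 subgroups. Checking conjugation-invariance by order — order 1: 1/1 normal; order 2: 1/7 normal; order 3: 1/1 normal; order 4: 0/3 normal; order 6: 3/3 normal; order 12: 1/1 normal.
Total normal subgroups: 7.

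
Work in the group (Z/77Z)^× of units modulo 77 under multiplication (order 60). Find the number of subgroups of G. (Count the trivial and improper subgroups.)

20

|G| = 60, so by Lagrange every subgroup order divides 60. Divisors: 1, 2, 3, 4, 5, 6, 10, 12, 15, 20, 30, 60.
Subgroups by order — order 1: 1; order 2: 3; order 3: 1; order 4: 1; order 5: 1; order 6: 3; order 10: 3; order 12: 1; order 15: 1; order 20: 1; order 30: 3; order 60: 1.
Total: 1 + 3 + 1 + 1 + 1 + 3 + 3 + 1 + 1 + 1 + 3 + 1 = 20.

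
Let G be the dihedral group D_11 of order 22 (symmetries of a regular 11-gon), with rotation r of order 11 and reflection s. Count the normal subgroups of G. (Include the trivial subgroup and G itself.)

G has 14 subgroups. Checking conjugation-invariance by order — order 1: 1/1 normal; order 2: 0/11 normal; order 11: 1/1 normal; order 22: 1/1 normal.
Total normal subgroups: 3.

3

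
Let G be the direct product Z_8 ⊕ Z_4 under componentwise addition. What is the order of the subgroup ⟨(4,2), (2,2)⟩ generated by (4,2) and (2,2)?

8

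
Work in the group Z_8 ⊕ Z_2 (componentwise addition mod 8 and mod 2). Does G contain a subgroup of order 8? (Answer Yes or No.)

8 | 16. A subgroup of order 8 is {(0,0), (0,1), (2,0), (2,1), (4,0), (4,1), (6,0), (6,1)}.

Yes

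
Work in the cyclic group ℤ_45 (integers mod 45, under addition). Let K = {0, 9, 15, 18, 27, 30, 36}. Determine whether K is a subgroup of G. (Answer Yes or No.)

|K| = 7 does not divide |G| = 45, so by Lagrange K is not a subgroup.

No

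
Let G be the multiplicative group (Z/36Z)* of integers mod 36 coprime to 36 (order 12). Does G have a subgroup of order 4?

4 | 12. A subgroup of order 4 is {1, 17, 19, 35}.

Yes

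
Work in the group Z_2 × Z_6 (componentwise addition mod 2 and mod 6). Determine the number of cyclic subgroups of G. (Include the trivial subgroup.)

A cyclic subgroup of order d is generated by each of its φ(d) elements of order d, so the cyclic subgroups of order d number (#elements of order d)/φ(d).
Cyclic subgroups by order — order 1: 1; order 2: 3; order 3: 1; order 6: 3.
Total: 8.

8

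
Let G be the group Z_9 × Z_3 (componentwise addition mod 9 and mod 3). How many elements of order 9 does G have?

18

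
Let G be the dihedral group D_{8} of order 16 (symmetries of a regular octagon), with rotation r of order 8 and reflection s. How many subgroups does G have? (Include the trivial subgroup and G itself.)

19

|G| = 16, so by Lagrange every subgroup order divides 16. Divisors: 1, 2, 4, 8, 16.
Subgroups by order — order 1: 1; order 2: 9; order 4: 5; order 8: 3; order 16: 1.
Total: 1 + 9 + 5 + 3 + 1 = 19.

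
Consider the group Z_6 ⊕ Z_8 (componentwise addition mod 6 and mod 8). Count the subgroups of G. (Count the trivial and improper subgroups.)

|G| = 48, so by Lagrange every subgroup order divides 48. Divisors: 1, 2, 3, 4, 6, 8, 12, 16, 24, 48.
Subgroups by order — order 1: 1; order 2: 3; order 3: 1; order 4: 3; order 6: 3; order 8: 3; order 12: 3; order 16: 1; order 24: 3; order 48: 1.
Total: 1 + 3 + 1 + 3 + 3 + 3 + 3 + 1 + 3 + 1 = 22.

22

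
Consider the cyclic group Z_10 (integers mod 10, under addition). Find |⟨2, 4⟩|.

5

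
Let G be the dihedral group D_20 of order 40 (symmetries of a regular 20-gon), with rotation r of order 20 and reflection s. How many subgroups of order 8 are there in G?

5

|G| = 40 and 8 | 40, so subgroups of order 8 are possible by Lagrange.
The subgroups of order 8 are: {e, r^5, r^10, r^15, s, r^5s, r^10s, r^15s}; {e, r^5, r^10, r^15, rs, r^6s, r^11s, r^16s}; {e, r^5, r^10, r^15, r^2s, r^7s, r^12s, r^17s}; {e, r^5, r^10, r^15, r^3s, r^8s, r^13s, r^18s}; … (5 in all).
So G has 5 subgroups of order 8.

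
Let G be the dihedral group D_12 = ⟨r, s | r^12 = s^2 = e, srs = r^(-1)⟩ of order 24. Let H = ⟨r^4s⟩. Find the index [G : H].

|⟨r^4s⟩| = 2 and |G| = 24.
By Lagrange, [G : H] = |G|/|H| = 24/2 = 12.

12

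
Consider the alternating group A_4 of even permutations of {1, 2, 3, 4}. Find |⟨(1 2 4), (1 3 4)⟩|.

12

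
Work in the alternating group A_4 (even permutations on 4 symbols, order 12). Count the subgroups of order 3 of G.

|G| = 12 and 3 | 12, so subgroups of order 3 are possible by Lagrange.
The subgroups of order 3 are: {e, (1 2 3), (1 3 2)}; {e, (1 2 4), (1 4 2)}; {e, (1 3 4), (1 4 3)}; {e, (2 3 4), (2 4 3)}.
So G has 4 subgroups of order 3.

4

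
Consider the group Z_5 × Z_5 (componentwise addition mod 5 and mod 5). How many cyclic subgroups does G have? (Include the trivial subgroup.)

7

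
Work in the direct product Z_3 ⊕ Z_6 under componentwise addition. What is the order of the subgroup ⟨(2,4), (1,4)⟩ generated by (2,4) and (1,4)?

|⟨(2,4)⟩| = 3 and |⟨(1,4)⟩| = 3, so |H| is a multiple of lcm(3, 3) = 3 and divides |G| = 18.
Closing under the operation: H = {(0,0), (0,2), (0,4), (1,0), (1,2), (1,4), (2,0), (2,2), (2,4)}, so |H| = 9.

9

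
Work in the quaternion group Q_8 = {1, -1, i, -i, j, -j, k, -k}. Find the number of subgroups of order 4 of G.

3

|G| = 8 and 4 | 8, so subgroups of order 4 are possible by Lagrange.
The subgroups of order 4 are: {1, -1, i, -i}; {1, -1, j, -j}; {1, -1, k, -k}.
So G has 3 subgroups of order 4.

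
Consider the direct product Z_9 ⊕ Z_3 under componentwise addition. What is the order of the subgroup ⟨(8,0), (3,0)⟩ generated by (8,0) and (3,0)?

|⟨(8,0)⟩| = 9 and |⟨(3,0)⟩| = 3, so |H| is a multiple of lcm(9, 3) = 9 and divides |G| = 27.
Closing under the operation: H = {(0,0), (1,0), (2,0), (3,0), (4,0), (5,0), (6,0), (7,0), (8,0)}, so |H| = 9.

9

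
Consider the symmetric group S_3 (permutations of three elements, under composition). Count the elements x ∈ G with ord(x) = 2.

3

The elements of order 2 are: (2 3), (1 2), (1 3).
That's 3.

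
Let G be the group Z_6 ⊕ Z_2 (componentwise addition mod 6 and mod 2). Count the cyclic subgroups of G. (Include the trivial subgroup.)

8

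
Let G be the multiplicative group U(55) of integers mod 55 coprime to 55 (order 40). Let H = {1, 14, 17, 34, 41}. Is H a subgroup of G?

17 ∈ H but its inverse 13 ∉ H, so H is not a subgroup.

No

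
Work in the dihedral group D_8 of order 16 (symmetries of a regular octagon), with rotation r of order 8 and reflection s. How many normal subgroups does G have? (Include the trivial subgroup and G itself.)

G has 19 subgroups. Checking conjugation-invariance by order — order 1: 1/1 normal; order 2: 1/9 normal; order 4: 1/5 normal; order 8: 3/3 normal; order 16: 1/1 normal.
Total normal subgroups: 7.

7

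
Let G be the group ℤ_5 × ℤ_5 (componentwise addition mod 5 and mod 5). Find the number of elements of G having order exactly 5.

24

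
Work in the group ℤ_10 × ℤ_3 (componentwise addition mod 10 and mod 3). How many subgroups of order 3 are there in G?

1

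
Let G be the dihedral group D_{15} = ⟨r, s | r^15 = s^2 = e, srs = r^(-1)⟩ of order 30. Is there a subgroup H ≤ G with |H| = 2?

2 | 30. A subgroup of order 2 is {e, r^10s}.

Yes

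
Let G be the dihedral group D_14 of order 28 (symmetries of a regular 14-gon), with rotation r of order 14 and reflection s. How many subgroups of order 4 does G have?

7

|G| = 28 and 4 | 28, so subgroups of order 4 are possible by Lagrange.
The subgroups of order 4 are: {e, r^7, r^3s, r^10s}; {e, r^7, r^4s, r^11s}; {e, r^7, r^5s, r^12s}; {e, r^7, r^6s, r^13s}; … (7 in all).
So G has 7 subgroups of order 4.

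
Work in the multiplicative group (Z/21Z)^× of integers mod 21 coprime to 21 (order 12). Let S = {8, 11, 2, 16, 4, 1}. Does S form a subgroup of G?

|S| = 6 divides |G| = 12, consistent with Lagrange.
S contains the identity, every element's inverse is in S, and S is closed under ·: it is a subgroup.
In fact S = ⟨2⟩.

Yes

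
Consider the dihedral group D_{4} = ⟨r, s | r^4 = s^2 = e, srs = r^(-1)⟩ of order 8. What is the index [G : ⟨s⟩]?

4

|⟨s⟩| = 2 and |G| = 8.
By Lagrange, [G : H] = |G|/|H| = 8/2 = 4.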